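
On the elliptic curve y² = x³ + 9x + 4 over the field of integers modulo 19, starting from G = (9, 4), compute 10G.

Double-and-add on 10 = (1010)₂. Start with G = (9, 4) for the leading 1-bit.
double: tangent at (9, 4): λ = (3·9² + 9)/(2·4) ≡ 5/8. 8⁻¹ ≡ 12 (mod 19) since 8·12 = 96 ≡ 1, so λ ≡ 5·12 ≡ 3.
  x = λ² - 9 - 9 = 9 - 18 ≡ 10; y = λ·(9 - 10) - 4 ≡ 12. → (10, 12)
double: tangent at (10, 12): λ = (3·10² + 9)/(2·12) ≡ 5/5. 5⁻¹ ≡ 4 (mod 19), so λ ≡ 5·4 ≡ 1.
  x = λ² - 10 - 10 = 1 - 20 ≡ 0; y = λ·(10 - 0) - 12 ≡ 17. → (0, 17)
add G: (0, 17) + (9, 4). λ = (4 - 17)/(9 - 0) ≡ 6/9 mod 19. 9⁻¹ ≡ 17 (mod 19) since 9·17 = 153 ≡ 1, so λ ≡ 7.
  x = λ² - 0 - 9 = 49 - 9 ≡ 2; y = λ·(0 - 2) - 17 ≡ 7. → (2, 7)
double: tangent at (2, 7): λ = (3·2² + 9)/(2·7) ≡ 2/14. 14⁻¹ ≡ 15 (mod 19), so λ ≡ 2·15 ≡ 11.
  x = λ² - 2 - 2 = 121 - 4 ≡ 3; y = λ·(2 - 3) - 7 ≡ 1. → (3, 1)

(3, 1)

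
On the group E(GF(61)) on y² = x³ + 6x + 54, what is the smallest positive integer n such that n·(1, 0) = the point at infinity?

2P: (1, 0) + (1, 0): same x and y₁ ≡ -y₂, so the sum is the point at infinity.
2P = the point at infinity, so the order is 2.

2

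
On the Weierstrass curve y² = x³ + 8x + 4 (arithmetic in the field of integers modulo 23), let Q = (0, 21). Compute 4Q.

Repeated addition: build up to 4Q.
2Q: tangent at (0, 21): λ = (3·0² + 8)/(2·21) ≡ 8/19. 19⁻¹ ≡ 17 (mod 23), so λ ≡ 8·17 ≡ 21.
  x = λ² - 0 - 0 = 441 - 0 ≡ 4; y = λ·(0 - 4) - 21 ≡ 10. → (4, 10)
3Q: (4, 10) + (0, 21). λ = (21 - 10)/(0 - 4) ≡ 11/19 mod 23. 19⁻¹ ≡ 17 (mod 23), so λ ≡ 3.
  x = λ² - 4 - 0 = 9 - 4 ≡ 5; y = λ·(4 - 5) - 10 ≡ 10. → (5, 10)
4Q: (5, 10) + (0, 21). λ = (21 - 10)/(0 - 5) ≡ 11/18 mod 23. 18⁻¹ ≡ 9 (mod 23), so λ ≡ 7.
  x = λ² - 5 - 0 = 49 - 5 ≡ 21; y = λ·(5 - 21) - 10 ≡ 16. → (21, 16)

(21, 16)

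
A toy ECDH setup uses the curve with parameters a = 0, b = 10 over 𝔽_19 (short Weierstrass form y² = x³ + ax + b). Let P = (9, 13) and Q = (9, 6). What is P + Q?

The two points share x = 9 and their y-coordinates satisfy 13 + 6 ≡ 0 (mod 19), so they are inverses. Their sum is the point at infinity.

O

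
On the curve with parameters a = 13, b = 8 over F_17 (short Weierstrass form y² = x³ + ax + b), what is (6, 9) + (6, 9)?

tangent at (6, 9): λ = (3·6² + 13)/(2·9) ≡ 2/1. 1⁻¹ ≡ 1 (mod 17) since 1·1 = 1 ≡ 1, so λ ≡ 2·1 ≡ 2.
  x = λ² - 6 - 6 = 4 - 12 ≡ 9; y = λ·(6 - 9) - 9 ≡ 2. → (9, 2)

(9, 2)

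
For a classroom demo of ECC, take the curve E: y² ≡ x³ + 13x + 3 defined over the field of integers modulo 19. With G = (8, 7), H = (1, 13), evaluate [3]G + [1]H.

First 3G:
Repeated addition: build up to 3G.
2G: tangent at (8, 7): λ = (3·8² + 13)/(2·7) ≡ 15/14. 14⁻¹ ≡ 15 (mod 19) since 14·15 = 210 ≡ 1, so λ ≡ 15·15 ≡ 16.
  x = λ² - 8 - 8 = 256 - 16 ≡ 12; y = λ·(8 - 12) - 7 ≡ 5. → (12, 5)
3G: (12, 5) + (8, 7). λ = (7 - 5)/(8 - 12) ≡ 2/15 mod 19. 15⁻¹ ≡ 14 (mod 19), so λ ≡ 9.
  x = λ² - 12 - 8 = 81 - 20 ≡ 4; y = λ·(12 - 4) - 5 ≡ 10. → (4, 10)
3G = (4, 10).
Finally 3G + H:
(4, 10) + (1, 13). λ = (13 - 10)/(1 - 4) ≡ 3/16 mod 19. 16⁻¹ ≡ 6 (mod 19) since 16·6 = 96 ≡ 1, so λ ≡ 18.
  x = λ² - 4 - 1 = 324 - 5 ≡ 15; y = λ·(4 - 15) - 10 ≡ 1. → (15, 1)

(15, 1)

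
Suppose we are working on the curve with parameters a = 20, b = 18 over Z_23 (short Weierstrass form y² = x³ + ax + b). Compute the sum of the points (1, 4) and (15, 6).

(1, 4) + (15, 6). λ = (6 - 4)/(15 - 1) ≡ 2/14 mod 23. 14⁻¹ ≡ 5 (mod 23) since 14·5 = 70 ≡ 1, so λ ≡ 10.
  x = λ² - 1 - 15 = 100 - 16 ≡ 15; y = λ·(1 - 15) - 4 ≡ 17. → (15, 17)

(15, 17)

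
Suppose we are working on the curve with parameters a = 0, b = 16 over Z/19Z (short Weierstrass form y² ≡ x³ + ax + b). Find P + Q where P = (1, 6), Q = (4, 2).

(1, 6) + (4, 2). λ = (2 - 6)/(4 - 1) ≡ 15/3 mod 19. 3⁻¹ ≡ 13 (mod 19), so λ ≡ 5.
  x = λ² - 1 - 4 = 25 - 5 ≡ 1; y = λ·(1 - 1) - 6 ≡ 13. → (1, 13)

(1, 13)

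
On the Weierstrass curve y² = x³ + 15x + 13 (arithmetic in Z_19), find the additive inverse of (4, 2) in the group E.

(4, 17)

-(4, 2) = (4, -2 mod 19) = (4, 17).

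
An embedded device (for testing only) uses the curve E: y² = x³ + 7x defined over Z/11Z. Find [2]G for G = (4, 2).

(3, 9)

tangent at (4, 2): λ = (3·4² + 7)/(2·2) ≡ 0/4. 4⁻¹ ≡ 3 (mod 11), so λ ≡ 0·3 ≡ 0.
  x = λ² - 4 - 4 = 0 - 8 ≡ 3; y = λ·(4 - 3) - 2 ≡ 9. → (3, 9)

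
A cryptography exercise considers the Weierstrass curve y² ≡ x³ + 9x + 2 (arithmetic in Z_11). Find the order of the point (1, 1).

3

2P: tangent at (1, 1): λ = (3·1² + 9)/(2·1) ≡ 1/2. 2⁻¹ ≡ 6 (mod 11), so λ ≡ 1·6 ≡ 6.
  x = λ² - 1 - 1 = 36 - 2 ≡ 1; y = λ·(1 - 1) - 1 ≡ 10. → (1, 10)
3P: (1, 10) + (1, 1): same x and y₁ ≡ -y₂, so the sum is O.
3P = O, so the order is 3.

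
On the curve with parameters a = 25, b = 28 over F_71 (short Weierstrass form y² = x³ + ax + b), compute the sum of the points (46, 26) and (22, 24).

(39, 16)

(46, 26) + (22, 24). λ = (24 - 26)/(22 - 46) ≡ 69/47 mod 71. 47⁻¹ ≡ 68 (mod 71) since 47·68 = 3196 ≡ 1, so λ ≡ 6.
  x = λ² - 46 - 22 = 36 - 68 ≡ 39; y = λ·(46 - 39) - 26 ≡ 16. → (39, 16)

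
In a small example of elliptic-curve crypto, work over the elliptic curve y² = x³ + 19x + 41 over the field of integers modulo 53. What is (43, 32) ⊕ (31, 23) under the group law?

(16, 28)

(43, 32) + (31, 23). λ = (23 - 32)/(31 - 43) ≡ 44/41 mod 53. 41⁻¹ ≡ 22 (mod 53), so λ ≡ 14.
  x = λ² - 43 - 31 = 196 - 74 ≡ 16; y = λ·(43 - 16) - 32 ≡ 28. → (16, 28)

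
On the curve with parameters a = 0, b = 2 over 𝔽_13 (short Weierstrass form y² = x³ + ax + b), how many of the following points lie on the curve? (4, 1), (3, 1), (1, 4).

2

(4, 1): 1² ≡ 1, rhs ≡ 1 → on.
(3, 1): 1² ≡ 1, rhs ≡ 3 → off.
(1, 4): 4² ≡ 3, rhs ≡ 3 → on.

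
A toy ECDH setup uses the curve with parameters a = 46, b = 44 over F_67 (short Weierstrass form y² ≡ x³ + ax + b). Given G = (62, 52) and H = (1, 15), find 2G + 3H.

(61, 17)

First 2G:
Repeated addition: build up to 2G.
2G: tangent at (62, 52): λ = (3·62² + 46)/(2·52) ≡ 54/37. 37⁻¹ ≡ 29 (mod 67), so λ ≡ 54·29 ≡ 25.
  x = λ² - 62 - 62 = 625 - 124 ≡ 32; y = λ·(62 - 32) - 52 ≡ 28. → (32, 28)
2G = (32, 28).
Next 3H:
Repeated addition: build up to 3H.
2H: tangent at (1, 15): λ = (3·1² + 46)/(2·15) ≡ 49/30. 30⁻¹ ≡ 38 (mod 67), so λ ≡ 49·38 ≡ 53.
  x = λ² - 1 - 1 = 2809 - 2 ≡ 60; y = λ·(1 - 60) - 15 ≡ 7. → (60, 7)
3H: (60, 7) + (1, 15). λ = (15 - 7)/(1 - 60) ≡ 8/8 mod 67. 8⁻¹ ≡ 42 (mod 67), so λ ≡ 1.
  x = λ² - 60 - 1 = 1 - 61 ≡ 7; y = λ·(60 - 7) - 7 ≡ 46. → (7, 46)
3H = (7, 46).
Finally 2G + 3H:
(32, 28) + (7, 46). λ = (46 - 28)/(7 - 32) ≡ 18/42 mod 67. 42⁻¹ ≡ 8 (mod 67), so λ ≡ 10.
  x = λ² - 32 - 7 = 100 - 39 ≡ 61; y = λ·(32 - 61) - 28 ≡ 17. → (61, 17)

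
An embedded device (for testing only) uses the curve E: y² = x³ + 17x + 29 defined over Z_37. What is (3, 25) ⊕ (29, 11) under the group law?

(32, 2)

(3, 25) + (29, 11). λ = (11 - 25)/(29 - 3) ≡ 23/26 mod 37. 26⁻¹ ≡ 10 (mod 37) since 26·10 = 260 ≡ 1, so λ ≡ 8.
  x = λ² - 3 - 29 = 64 - 32 ≡ 32; y = λ·(3 - 32) - 25 ≡ 2. → (32, 2)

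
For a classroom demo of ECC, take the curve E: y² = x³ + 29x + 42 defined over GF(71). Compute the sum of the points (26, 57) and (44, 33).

(26, 57) + (44, 33). λ = (33 - 57)/(44 - 26) ≡ 47/18 mod 71. 18⁻¹ ≡ 4 (mod 71), so λ ≡ 46.
  x = λ² - 26 - 44 = 2116 - 70 ≡ 58; y = λ·(26 - 58) - 57 ≡ 33. → (58, 33)

(58, 33)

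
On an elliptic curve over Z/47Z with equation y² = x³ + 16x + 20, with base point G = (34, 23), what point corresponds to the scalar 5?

(45, 11)

Repeated addition: build up to 5G.
2G: tangent at (34, 23): λ = (3·34² + 16)/(2·23) ≡ 6/46. 46⁻¹ ≡ 46 (mod 47) since 46·46 = 2116 ≡ 1, so λ ≡ 6·46 ≡ 41.
  x = λ² - 34 - 34 = 1681 - 68 ≡ 15; y = λ·(34 - 15) - 23 ≡ 4. → (15, 4)
3G: (15, 4) + (34, 23). λ = (23 - 4)/(34 - 15) ≡ 19/19 mod 47. 19⁻¹ ≡ 5 (mod 47) since 19·5 = 95 ≡ 1, so λ ≡ 1.
  x = λ² - 15 - 34 = 1 - 49 ≡ 46; y = λ·(15 - 46) - 4 ≡ 12. → (46, 12)
4G: (46, 12) + (34, 23). λ = (23 - 12)/(34 - 46) ≡ 11/35 mod 47. 35⁻¹ ≡ 43 (mod 47), so λ ≡ 3.
  x = λ² - 46 - 34 = 9 - 80 ≡ 23; y = λ·(46 - 23) - 12 ≡ 10. → (23, 10)
5G: (23, 10) + (34, 23). λ = (23 - 10)/(34 - 23) ≡ 13/11 mod 47. 11⁻¹ ≡ 30 (mod 47), so λ ≡ 14.
  x = λ² - 23 - 34 = 196 - 57 ≡ 45; y = λ·(23 - 45) - 10 ≡ 11. → (45, 11)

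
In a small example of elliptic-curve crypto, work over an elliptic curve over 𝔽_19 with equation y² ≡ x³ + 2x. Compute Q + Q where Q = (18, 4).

(11, 17)

tangent at (18, 4): λ = (3·18² + 2)/(2·4) ≡ 5/8. 8⁻¹ ≡ 12 (mod 19), so λ ≡ 5·12 ≡ 3.
  x = λ² - 18 - 18 = 9 - 36 ≡ 11; y = λ·(18 - 11) - 4 ≡ 17. → (11, 17)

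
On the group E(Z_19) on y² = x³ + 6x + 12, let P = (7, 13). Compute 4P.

(12, 11)

Repeated addition: build up to 4P.
2P: tangent at (7, 13): λ = (3·7² + 6)/(2·13) ≡ 1/7. 7⁻¹ ≡ 11 (mod 19) since 7·11 = 77 ≡ 1, so λ ≡ 1·11 ≡ 11.
  x = λ² - 7 - 7 = 121 - 14 ≡ 12; y = λ·(7 - 12) - 13 ≡ 8. → (12, 8)
3P: (12, 8) + (7, 13). λ = (13 - 8)/(7 - 12) ≡ 5/14 mod 19. 14⁻¹ ≡ 15 (mod 19), so λ ≡ 18.
  x = λ² - 12 - 7 = 324 - 19 ≡ 1; y = λ·(12 - 1) - 8 ≡ 0. → (1, 0)
4P: (1, 0) + (7, 13). λ = (13 - 0)/(7 - 1) ≡ 13/6 mod 19. 6⁻¹ ≡ 16 (mod 19), so λ ≡ 18.
  x = λ² - 1 - 7 = 324 - 8 ≡ 12; y = λ·(1 - 12) - 0 ≡ 11. → (12, 11)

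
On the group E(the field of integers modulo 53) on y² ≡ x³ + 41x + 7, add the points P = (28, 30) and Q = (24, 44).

(28, 30) + (24, 44). λ = (44 - 30)/(24 - 28) ≡ 14/49 mod 53. 49⁻¹ ≡ 13 (mod 53), so λ ≡ 23.
  x = λ² - 28 - 24 = 529 - 52 ≡ 0; y = λ·(28 - 0) - 30 ≡ 31. → (0, 31)

(0, 31)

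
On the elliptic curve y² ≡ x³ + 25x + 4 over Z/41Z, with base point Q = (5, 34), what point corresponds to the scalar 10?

Repeated addition: build up to 10Q.
2Q: tangent at (5, 34): λ = (3·5² + 25)/(2·34) ≡ 18/27. 27⁻¹ ≡ 38 (mod 41) since 27·38 = 1026 ≡ 1, so λ ≡ 18·38 ≡ 28.
  x = λ² - 5 - 5 = 784 - 10 ≡ 36; y = λ·(5 - 36) - 34 ≡ 0. → (36, 0)
3Q: (36, 0) + (5, 34). λ = (34 - 0)/(5 - 36) ≡ 34/10 mod 41. 10⁻¹ ≡ 37 (mod 41), so λ ≡ 28.
  x = λ² - 36 - 5 = 784 - 41 ≡ 5; y = λ·(36 - 5) - 0 ≡ 7. → (5, 7)
4Q: (5, 7) + (5, 34): same x and y₁ ≡ -y₂, so the sum is ∞.
5Q: ∞ + (5, 34) = (5, 34) (identity).
6Q: tangent at (5, 34): λ = (3·5² + 25)/(2·34) ≡ 18/27. 27⁻¹ ≡ 38 (mod 41) since 27·38 = 1026 ≡ 1, so λ ≡ 18·38 ≡ 28.
  x = λ² - 5 - 5 = 784 - 10 ≡ 36; y = λ·(5 - 36) - 34 ≡ 0. → (36, 0)
7Q: (36, 0) + (5, 34). λ = (34 - 0)/(5 - 36) ≡ 34/10 mod 41. 10⁻¹ ≡ 37 (mod 41) since 10·37 = 370 ≡ 1, so λ ≡ 28.
  x = λ² - 36 - 5 = 784 - 41 ≡ 5; y = λ·(36 - 5) - 0 ≡ 7. → (5, 7)
8Q: (5, 7) + (5, 34): same x and y₁ ≡ -y₂, so the sum is ∞.
9Q: ∞ + (5, 34) = (5, 34) (identity).
10Q: tangent at (5, 34): λ = (3·5² + 25)/(2·34) ≡ 18/27. 27⁻¹ ≡ 38 (mod 41), so λ ≡ 18·38 ≡ 28.
  x = λ² - 5 - 5 = 784 - 10 ≡ 36; y = λ·(5 - 36) - 34 ≡ 0. → (36, 0)

(36, 0)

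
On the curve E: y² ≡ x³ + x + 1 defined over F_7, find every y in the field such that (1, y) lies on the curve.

x³ + 1x + 1 = 3 ≡ 3 (mod 7).
3 is a non-residue mod 7; no y exists.

none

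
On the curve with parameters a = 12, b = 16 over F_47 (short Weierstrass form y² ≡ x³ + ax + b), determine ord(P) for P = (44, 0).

2P: (44, 0) + (44, 0): same x and y₁ ≡ -y₂, so the sum is the point at infinity.
2P = the point at infinity, so the order is 2.

2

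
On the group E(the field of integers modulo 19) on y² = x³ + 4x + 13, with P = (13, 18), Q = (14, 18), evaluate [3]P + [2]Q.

First 3P:
Repeated addition: build up to 3P.
2P: tangent at (13, 18): λ = (3·13² + 4)/(2·18) ≡ 17/17. 17⁻¹ ≡ 9 (mod 19), so λ ≡ 17·9 ≡ 1.
  x = λ² - 13 - 13 = 1 - 26 ≡ 13; y = λ·(13 - 13) - 18 ≡ 1. → (13, 1)
3P: (13, 1) + (13, 18): same x and y₁ ≡ -y₂, so the sum is O.
3P = O.
Next 2Q:
Repeated addition: build up to 2Q.
2Q: tangent at (14, 18): λ = (3·14² + 4)/(2·18) ≡ 3/17. 17⁻¹ ≡ 9 (mod 19), so λ ≡ 3·9 ≡ 8.
  x = λ² - 14 - 14 = 64 - 28 ≡ 17; y = λ·(14 - 17) - 18 ≡ 15. → (17, 15)
2Q = (17, 15).
Finally 3P + 2Q:
O + (17, 15) = (17, 15) (identity).

(17, 15)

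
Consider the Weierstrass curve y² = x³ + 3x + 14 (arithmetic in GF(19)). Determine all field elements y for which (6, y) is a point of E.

x³ + 3x + 14 = 248 ≡ 1 (mod 19).
Square roots of 1 mod 19: 1 and 18 (since 1² = 1 ≡ 1).

1, 18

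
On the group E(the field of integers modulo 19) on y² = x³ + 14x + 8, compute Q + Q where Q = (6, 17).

tangent at (6, 17): λ = (3·6² + 14)/(2·17) ≡ 8/15. 15⁻¹ ≡ 14 (mod 19), so λ ≡ 8·14 ≡ 17.
  x = λ² - 6 - 6 = 289 - 12 ≡ 11; y = λ·(6 - 11) - 17 ≡ 12. → (11, 12)

(11, 12)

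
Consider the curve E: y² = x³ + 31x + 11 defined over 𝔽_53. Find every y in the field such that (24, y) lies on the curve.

x³ + 31x + 11 = 14579 ≡ 4 (mod 53).
Square roots of 4 mod 53: 2 and 51 (since 2² = 4 ≡ 4).

2, 51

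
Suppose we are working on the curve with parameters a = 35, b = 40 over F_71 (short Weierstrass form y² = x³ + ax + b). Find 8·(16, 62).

(66, 38)

Write P = (16, 62).
Double-and-add on 8 = (1000)₂. Start with P = (16, 62) for the leading 1-bit.
double: tangent at (16, 62): λ = (3·16² + 35)/(2·62) ≡ 22/53. 53⁻¹ ≡ 67 (mod 71), so λ ≡ 22·67 ≡ 54.
  x = λ² - 16 - 16 = 2916 - 32 ≡ 44; y = λ·(16 - 44) - 62 ≡ 59. → (44, 59)
double: tangent at (44, 59): λ = (3·44² + 35)/(2·59) ≡ 21/47. 47⁻¹ ≡ 68 (mod 71), so λ ≡ 21·68 ≡ 8.
  x = λ² - 44 - 44 = 64 - 88 ≡ 47; y = λ·(44 - 47) - 59 ≡ 59. → (47, 59)
double: tangent at (47, 59): λ = (3·47² + 35)/(2·59) ≡ 59/47. 47⁻¹ ≡ 68 (mod 71) since 47·68 = 3196 ≡ 1, so λ ≡ 59·68 ≡ 36.
  x = λ² - 47 - 47 = 1296 - 94 ≡ 66; y = λ·(47 - 66) - 59 ≡ 38. → (66, 38)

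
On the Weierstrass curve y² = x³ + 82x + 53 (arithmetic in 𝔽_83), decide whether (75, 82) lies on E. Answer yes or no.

y² = 82² ≡ 1; x³ + 82x + 53 = 428078 ≡ 47 (mod 83). 1 ≠ 47.

no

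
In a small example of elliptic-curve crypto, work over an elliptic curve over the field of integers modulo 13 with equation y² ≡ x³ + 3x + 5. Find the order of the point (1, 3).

2P: tangent at (1, 3): λ = (3·1² + 3)/(2·3) ≡ 6/6. 6⁻¹ ≡ 11 (mod 13), so λ ≡ 6·11 ≡ 1.
  x = λ² - 1 - 1 = 1 - 2 ≡ 12; y = λ·(1 - 12) - 3 ≡ 12. → (12, 12)
3P: (12, 12) + (1, 3). λ = (3 - 12)/(1 - 12) ≡ 4/2 mod 13. 2⁻¹ ≡ 7 (mod 13) since 2·7 = 14 ≡ 1, so λ ≡ 2.
  x = λ² - 12 - 1 = 4 - 13 ≡ 4; y = λ·(12 - 4) - 12 ≡ 4. → (4, 4)
4P: (4, 4) + (1, 3). λ = (3 - 4)/(1 - 4) ≡ 12/10 mod 13. 10⁻¹ ≡ 4 (mod 13), so λ ≡ 9.
  x = λ² - 4 - 1 = 81 - 5 ≡ 11; y = λ·(4 - 11) - 4 ≡ 11. → (11, 11)
5P: (11, 11) + (1, 3). λ = (3 - 11)/(1 - 11) ≡ 5/3 mod 13. 3⁻¹ ≡ 9 (mod 13) since 3·9 = 27 ≡ 1, so λ ≡ 6.
  x = λ² - 11 - 1 = 36 - 12 ≡ 11; y = λ·(11 - 11) - 11 ≡ 2. → (11, 2)
6P: (11, 2) + (1, 3). λ = (3 - 2)/(1 - 11) ≡ 1/3 mod 13. 3⁻¹ ≡ 9 (mod 13), so λ ≡ 9.
  x = λ² - 11 - 1 = 81 - 12 ≡ 4; y = λ·(11 - 4) - 2 ≡ 9. → (4, 9)
7P: (4, 9) + (1, 3). λ = (3 - 9)/(1 - 4) ≡ 7/10 mod 13. 10⁻¹ ≡ 4 (mod 13), so λ ≡ 2.
  x = λ² - 4 - 1 = 4 - 5 ≡ 12; y = λ·(4 - 12) - 9 ≡ 1. → (12, 1)
8P: (12, 1) + (1, 3). λ = (3 - 1)/(1 - 12) ≡ 2/2 mod 13. 2⁻¹ ≡ 7 (mod 13) since 2·7 = 14 ≡ 1, so λ ≡ 1.
  x = λ² - 12 - 1 = 1 - 13 ≡ 1; y = λ·(12 - 1) - 1 ≡ 10. → (1, 10)
9P: (1, 10) + (1, 3): same x and y₁ ≡ -y₂, so the sum is 𝒪.
9P = 𝒪, so the order is 9.

9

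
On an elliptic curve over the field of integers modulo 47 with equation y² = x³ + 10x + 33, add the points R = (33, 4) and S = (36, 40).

(28, 9)

(33, 4) + (36, 40). λ = (40 - 4)/(36 - 33) ≡ 36/3 mod 47. 3⁻¹ ≡ 16 (mod 47) since 3·16 = 48 ≡ 1, so λ ≡ 12.
  x = λ² - 33 - 36 = 144 - 69 ≡ 28; y = λ·(33 - 28) - 4 ≡ 9. → (28, 9)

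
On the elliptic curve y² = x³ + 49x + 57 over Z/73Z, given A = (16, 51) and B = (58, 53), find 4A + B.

(23, 24)

First 4A:
Repeated addition: build up to 4A.
2A: tangent at (16, 51): λ = (3·16² + 49)/(2·51) ≡ 14/29. 29⁻¹ ≡ 68 (mod 73) since 29·68 = 1972 ≡ 1, so λ ≡ 14·68 ≡ 3.
  x = λ² - 16 - 16 = 9 - 32 ≡ 50; y = λ·(16 - 50) - 51 ≡ 66. → (50, 66)
3A: (50, 66) + (16, 51). λ = (51 - 66)/(16 - 50) ≡ 58/39 mod 73. 39⁻¹ ≡ 15 (mod 73), so λ ≡ 67.
  x = λ² - 50 - 16 = 4489 - 66 ≡ 43; y = λ·(50 - 43) - 66 ≡ 38. → (43, 38)
4A: (43, 38) + (16, 51). λ = (51 - 38)/(16 - 43) ≡ 13/46 mod 73. 46⁻¹ ≡ 27 (mod 73) since 46·27 = 1242 ≡ 1, so λ ≡ 59.
  x = λ² - 43 - 16 = 3481 - 59 ≡ 64; y = λ·(43 - 64) - 38 ≡ 37. → (64, 37)
4A = (64, 37).
Finally 4A + B:
(64, 37) + (58, 53). λ = (53 - 37)/(58 - 64) ≡ 16/67 mod 73. 67⁻¹ ≡ 12 (mod 73) since 67·12 = 804 ≡ 1, so λ ≡ 46.
  x = λ² - 64 - 58 = 2116 - 122 ≡ 23; y = λ·(64 - 23) - 37 ≡ 24. → (23, 24)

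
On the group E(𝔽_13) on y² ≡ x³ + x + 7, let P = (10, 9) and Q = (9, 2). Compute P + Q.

(10, 9) + (9, 2). λ = (2 - 9)/(9 - 10) ≡ 6/12 mod 13. 12⁻¹ ≡ 12 (mod 13), so λ ≡ 7.
  x = λ² - 10 - 9 = 49 - 19 ≡ 4; y = λ·(10 - 4) - 9 ≡ 7. → (4, 7)

(4, 7)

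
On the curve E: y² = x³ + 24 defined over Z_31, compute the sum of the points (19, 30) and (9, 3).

(23, 15)

(19, 30) + (9, 3). λ = (3 - 30)/(9 - 19) ≡ 4/21 mod 31. 21⁻¹ ≡ 3 (mod 31), so λ ≡ 12.
  x = λ² - 19 - 9 = 144 - 28 ≡ 23; y = λ·(19 - 23) - 30 ≡ 15. → (23, 15)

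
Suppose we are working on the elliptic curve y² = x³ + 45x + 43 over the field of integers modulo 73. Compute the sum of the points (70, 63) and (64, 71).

(30, 54)

(70, 63) + (64, 71). λ = (71 - 63)/(64 - 70) ≡ 8/67 mod 73. 67⁻¹ ≡ 12 (mod 73), so λ ≡ 23.
  x = λ² - 70 - 64 = 529 - 134 ≡ 30; y = λ·(70 - 30) - 63 ≡ 54. → (30, 54)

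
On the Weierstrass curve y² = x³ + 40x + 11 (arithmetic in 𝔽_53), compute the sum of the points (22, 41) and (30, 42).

(22, 41) + (30, 42). λ = (42 - 41)/(30 - 22) ≡ 1/8 mod 53. 8⁻¹ ≡ 20 (mod 53), so λ ≡ 20.
  x = λ² - 22 - 30 = 400 - 52 ≡ 30; y = λ·(22 - 30) - 41 ≡ 11. → (30, 11)

(30, 11)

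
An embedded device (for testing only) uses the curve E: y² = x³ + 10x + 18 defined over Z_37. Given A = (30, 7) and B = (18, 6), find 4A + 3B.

First 4A:
Double-and-add on 4 = (100)₂. Start with A = (30, 7) for the leading 1-bit.
double: tangent at (30, 7): λ = (3·30² + 10)/(2·7) ≡ 9/14. 14⁻¹ ≡ 8 (mod 37), so λ ≡ 9·8 ≡ 35.
  x = λ² - 30 - 30 = 1225 - 60 ≡ 18; y = λ·(30 - 18) - 7 ≡ 6. → (18, 6)
double: tangent at (18, 6): λ = (3·18² + 10)/(2·6) ≡ 20/12. 12⁻¹ ≡ 34 (mod 37) since 12·34 = 408 ≡ 1, so λ ≡ 20·34 ≡ 14.
  x = λ² - 18 - 18 = 196 - 36 ≡ 12; y = λ·(18 - 12) - 6 ≡ 4. → (12, 4)
4A = (12, 4).
Next 3B:
Repeated addition: build up to 3B.
2B: tangent at (18, 6): λ = (3·18² + 10)/(2·6) ≡ 20/12. 12⁻¹ ≡ 34 (mod 37), so λ ≡ 20·34 ≡ 14.
  x = λ² - 18 - 18 = 196 - 36 ≡ 12; y = λ·(18 - 12) - 6 ≡ 4. → (12, 4)
3B: (12, 4) + (18, 6). λ = (6 - 4)/(18 - 12) ≡ 2/6 mod 37. 6⁻¹ ≡ 31 (mod 37), so λ ≡ 25.
  x = λ² - 12 - 18 = 625 - 30 ≡ 3; y = λ·(12 - 3) - 4 ≡ 36. → (3, 36)
3B = (3, 36).
Finally 4A + 3B:
(12, 4) + (3, 36). λ = (36 - 4)/(3 - 12) ≡ 32/28 mod 37. 28⁻¹ ≡ 4 (mod 37) since 28·4 = 112 ≡ 1, so λ ≡ 17.
  x = λ² - 12 - 3 = 289 - 15 ≡ 15; y = λ·(12 - 15) - 4 ≡ 19. → (15, 19)

(15, 19)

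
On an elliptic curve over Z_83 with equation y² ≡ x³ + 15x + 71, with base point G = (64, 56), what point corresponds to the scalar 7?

Double-and-add on 7 = (111)₂. Start with G = (64, 56) for the leading 1-bit.
double: tangent at (64, 56): λ = (3·64² + 15)/(2·56) ≡ 19/29. 29⁻¹ ≡ 63 (mod 83) since 29·63 = 1827 ≡ 1, so λ ≡ 19·63 ≡ 35.
  x = λ² - 64 - 64 = 1225 - 128 ≡ 18; y = λ·(64 - 18) - 56 ≡ 60. → (18, 60)
add G: (18, 60) + (64, 56). λ = (56 - 60)/(64 - 18) ≡ 79/46 mod 83. 46⁻¹ ≡ 74 (mod 83) since 46·74 = 3404 ≡ 1, so λ ≡ 36.
  x = λ² - 18 - 64 = 1296 - 82 ≡ 52; y = λ·(18 - 52) - 60 ≡ 44. → (52, 44)
double: tangent at (52, 44): λ = (3·52² + 15)/(2·44) ≡ 76/5. 5⁻¹ ≡ 50 (mod 83) since 5·50 = 250 ≡ 1, so λ ≡ 76·50 ≡ 65.
  x = λ² - 52 - 52 = 4225 - 104 ≡ 54; y = λ·(52 - 54) - 44 ≡ 75. → (54, 75)
add G: (54, 75) + (64, 56). λ = (56 - 75)/(64 - 54) ≡ 64/10 mod 83. 10⁻¹ ≡ 25 (mod 83), so λ ≡ 23.
  x = λ² - 54 - 64 = 529 - 118 ≡ 79; y = λ·(54 - 79) - 75 ≡ 14. → (79, 14)

(79, 14)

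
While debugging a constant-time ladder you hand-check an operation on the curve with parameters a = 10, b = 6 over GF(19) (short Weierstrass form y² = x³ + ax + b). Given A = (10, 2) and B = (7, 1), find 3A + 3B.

(6, 15)

First 3A:
Repeated addition: build up to 3A.
2A: tangent at (10, 2): λ = (3·10² + 10)/(2·2) ≡ 6/4. 4⁻¹ ≡ 5 (mod 19), so λ ≡ 6·5 ≡ 11.
  x = λ² - 10 - 10 = 121 - 20 ≡ 6; y = λ·(10 - 6) - 2 ≡ 4. → (6, 4)
3A: (6, 4) + (10, 2). λ = (2 - 4)/(10 - 6) ≡ 17/4 mod 19. 4⁻¹ ≡ 5 (mod 19) since 4·5 = 20 ≡ 1, so λ ≡ 9.
  x = λ² - 6 - 10 = 81 - 16 ≡ 8; y = λ·(6 - 8) - 4 ≡ 16. → (8, 16)
3A = (8, 16).
Next 3B:
Repeated addition: build up to 3B.
2B: tangent at (7, 1): λ = (3·7² + 10)/(2·1) ≡ 5/2. 2⁻¹ ≡ 10 (mod 19) since 2·10 = 20 ≡ 1, so λ ≡ 5·10 ≡ 12.
  x = λ² - 7 - 7 = 144 - 14 ≡ 16; y = λ·(7 - 16) - 1 ≡ 5. → (16, 5)
3B: (16, 5) + (7, 1). λ = (1 - 5)/(7 - 16) ≡ 15/10 mod 19. 10⁻¹ ≡ 2 (mod 19), so λ ≡ 11.
  x = λ² - 16 - 7 = 121 - 23 ≡ 3; y = λ·(16 - 3) - 5 ≡ 5. → (3, 5)
3B = (3, 5).
Finally 3A + 3B:
(8, 16) + (3, 5). λ = (5 - 16)/(3 - 8) ≡ 8/14 mod 19. 14⁻¹ ≡ 15 (mod 19), so λ ≡ 6.
  x = λ² - 8 - 3 = 36 - 11 ≡ 6; y = λ·(8 - 6) - 16 ≡ 15. → (6, 15)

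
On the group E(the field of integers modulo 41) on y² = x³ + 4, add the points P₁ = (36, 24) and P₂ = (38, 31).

(10, 26)

(36, 24) + (38, 31). λ = (31 - 24)/(38 - 36) ≡ 7/2 mod 41. 2⁻¹ ≡ 21 (mod 41) since 2·21 = 42 ≡ 1, so λ ≡ 24.
  x = λ² - 36 - 38 = 576 - 74 ≡ 10; y = λ·(36 - 10) - 24 ≡ 26. → (10, 26)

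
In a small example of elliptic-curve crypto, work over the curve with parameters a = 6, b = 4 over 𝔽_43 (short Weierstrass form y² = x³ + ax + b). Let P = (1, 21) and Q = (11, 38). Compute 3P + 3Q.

(37, 15)

First 3P:
Repeated addition: build up to 3P.
2P: tangent at (1, 21): λ = (3·1² + 6)/(2·21) ≡ 9/42. 42⁻¹ ≡ 42 (mod 43), so λ ≡ 9·42 ≡ 34.
  x = λ² - 1 - 1 = 1156 - 2 ≡ 36; y = λ·(1 - 36) - 21 ≡ 36. → (36, 36)
3P: (36, 36) + (1, 21). λ = (21 - 36)/(1 - 36) ≡ 28/8 mod 43. 8⁻¹ ≡ 27 (mod 43), so λ ≡ 25.
  x = λ² - 36 - 1 = 625 - 37 ≡ 29; y = λ·(36 - 29) - 36 ≡ 10. → (29, 10)
3P = (29, 10).
Next 3Q:
Repeated addition: build up to 3Q.
2Q: tangent at (11, 38): λ = (3·11² + 6)/(2·38) ≡ 25/33. 33⁻¹ ≡ 30 (mod 43) since 33·30 = 990 ≡ 1, so λ ≡ 25·30 ≡ 19.
  x = λ² - 11 - 11 = 361 - 22 ≡ 38; y = λ·(11 - 38) - 38 ≡ 8. → (38, 8)
3Q: (38, 8) + (11, 38). λ = (38 - 8)/(11 - 38) ≡ 30/16 mod 43. 16⁻¹ ≡ 35 (mod 43) since 16·35 = 560 ≡ 1, so λ ≡ 18.
  x = λ² - 38 - 11 = 324 - 49 ≡ 17; y = λ·(38 - 17) - 8 ≡ 26. → (17, 26)
3Q = (17, 26).
Finally 3P + 3Q:
(29, 10) + (17, 26). λ = (26 - 10)/(17 - 29) ≡ 16/31 mod 43. 31⁻¹ ≡ 25 (mod 43), so λ ≡ 13.
  x = λ² - 29 - 17 = 169 - 46 ≡ 37; y = λ·(29 - 37) - 10 ≡ 15. → (37, 15)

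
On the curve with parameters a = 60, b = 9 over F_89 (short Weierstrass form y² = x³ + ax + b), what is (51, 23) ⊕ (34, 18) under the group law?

(82, 15)

(51, 23) + (34, 18). λ = (18 - 23)/(34 - 51) ≡ 84/72 mod 89. 72⁻¹ ≡ 68 (mod 89), so λ ≡ 16.
  x = λ² - 51 - 34 = 256 - 85 ≡ 82; y = λ·(51 - 82) - 23 ≡ 15. → (82, 15)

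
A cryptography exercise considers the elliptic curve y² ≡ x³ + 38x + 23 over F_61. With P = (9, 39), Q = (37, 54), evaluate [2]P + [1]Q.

(58, 2)

First 2P:
Repeated addition: build up to 2P.
2P: tangent at (9, 39): λ = (3·9² + 38)/(2·39) ≡ 37/17. 17⁻¹ ≡ 18 (mod 61) since 17·18 = 306 ≡ 1, so λ ≡ 37·18 ≡ 56.
  x = λ² - 9 - 9 = 3136 - 18 ≡ 7; y = λ·(9 - 7) - 39 ≡ 12. → (7, 12)
2P = (7, 12).
Finally 2P + Q:
(7, 12) + (37, 54). λ = (54 - 12)/(37 - 7) ≡ 42/30 mod 61. 30⁻¹ ≡ 59 (mod 61) since 30·59 = 1770 ≡ 1, so λ ≡ 38.
  x = λ² - 7 - 37 = 1444 - 44 ≡ 58; y = λ·(7 - 58) - 12 ≡ 2. → (58, 2)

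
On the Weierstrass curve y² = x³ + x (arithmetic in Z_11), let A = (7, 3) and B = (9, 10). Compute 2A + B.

(5, 8)

First 2A:
Repeated addition: build up to 2A.
2A: tangent at (7, 3): λ = (3·7² + 1)/(2·3) ≡ 5/6. 6⁻¹ ≡ 2 (mod 11) since 6·2 = 12 ≡ 1, so λ ≡ 5·2 ≡ 10.
  x = λ² - 7 - 7 = 100 - 14 ≡ 9; y = λ·(7 - 9) - 3 ≡ 10. → (9, 10)
2A = (9, 10).
Finally 2A + B:
tangent at (9, 10): λ = (3·9² + 1)/(2·10) ≡ 2/9. 9⁻¹ ≡ 5 (mod 11), so λ ≡ 2·5 ≡ 10.
  x = λ² - 9 - 9 = 100 - 18 ≡ 5; y = λ·(9 - 5) - 10 ≡ 8. → (5, 8)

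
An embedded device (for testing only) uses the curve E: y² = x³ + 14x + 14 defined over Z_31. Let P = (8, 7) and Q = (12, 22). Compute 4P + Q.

First 4P:
Double-and-add on 4 = (100)₂. Start with P = (8, 7) for the leading 1-bit.
double: tangent at (8, 7): λ = (3·8² + 14)/(2·7) ≡ 20/14. 14⁻¹ ≡ 20 (mod 31) since 14·20 = 280 ≡ 1, so λ ≡ 20·20 ≡ 28.
  x = λ² - 8 - 8 = 784 - 16 ≡ 24; y = λ·(8 - 24) - 7 ≡ 10. → (24, 10)
double: tangent at (24, 10): λ = (3·24² + 14)/(2·10) ≡ 6/20. 20⁻¹ ≡ 14 (mod 31) since 20·14 = 280 ≡ 1, so λ ≡ 6·14 ≡ 22.
  x = λ² - 24 - 24 = 484 - 48 ≡ 2; y = λ·(24 - 2) - 10 ≡ 9. → (2, 9)
4P = (2, 9).
Finally 4P + Q:
(2, 9) + (12, 22). λ = (22 - 9)/(12 - 2) ≡ 13/10 mod 31. 10⁻¹ ≡ 28 (mod 31), so λ ≡ 23.
  x = λ² - 2 - 12 = 529 - 14 ≡ 19; y = λ·(2 - 19) - 9 ≡ 3. → (19, 3)

(19, 3)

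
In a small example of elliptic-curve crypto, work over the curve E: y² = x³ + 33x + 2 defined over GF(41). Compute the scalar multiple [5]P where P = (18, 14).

(5, 28)

Double-and-add on 5 = (101)₂. Start with P = (18, 14) for the leading 1-bit.
double: tangent at (18, 14): λ = (3·18² + 33)/(2·14) ≡ 21/28. 28⁻¹ ≡ 22 (mod 41) since 28·22 = 616 ≡ 1, so λ ≡ 21·22 ≡ 11.
  x = λ² - 18 - 18 = 121 - 36 ≡ 3; y = λ·(18 - 3) - 14 ≡ 28. → (3, 28)
double: tangent at (3, 28): λ = (3·3² + 33)/(2·28) ≡ 19/15. 15⁻¹ ≡ 11 (mod 41), so λ ≡ 19·11 ≡ 4.
  x = λ² - 3 - 3 = 16 - 6 ≡ 10; y = λ·(3 - 10) - 28 ≡ 26. → (10, 26)
add P: (10, 26) + (18, 14). λ = (14 - 26)/(18 - 10) ≡ 29/8 mod 41. 8⁻¹ ≡ 36 (mod 41), so λ ≡ 19.
  x = λ² - 10 - 18 = 361 - 28 ≡ 5; y = λ·(10 - 5) - 26 ≡ 28. → (5, 28)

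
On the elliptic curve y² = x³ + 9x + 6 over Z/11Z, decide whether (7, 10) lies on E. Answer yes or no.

no

y² = 10² ≡ 1; x³ + 9x + 6 = 412 ≡ 5 (mod 11). 1 ≠ 5.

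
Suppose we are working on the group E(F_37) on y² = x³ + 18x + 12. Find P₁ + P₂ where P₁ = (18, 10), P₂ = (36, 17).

(18, 10) + (36, 17). λ = (17 - 10)/(36 - 18) ≡ 7/18 mod 37. 18⁻¹ ≡ 35 (mod 37) since 18·35 = 630 ≡ 1, so λ ≡ 23.
  x = λ² - 18 - 36 = 529 - 54 ≡ 31; y = λ·(18 - 31) - 10 ≡ 24. → (31, 24)

(31, 24)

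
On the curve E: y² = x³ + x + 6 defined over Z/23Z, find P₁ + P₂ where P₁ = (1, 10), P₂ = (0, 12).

(3, 17)

(1, 10) + (0, 12). λ = (12 - 10)/(0 - 1) ≡ 2/22 mod 23. 22⁻¹ ≡ 22 (mod 23), so λ ≡ 21.
  x = λ² - 1 - 0 = 441 - 1 ≡ 3; y = λ·(1 - 3) - 10 ≡ 17. → (3, 17)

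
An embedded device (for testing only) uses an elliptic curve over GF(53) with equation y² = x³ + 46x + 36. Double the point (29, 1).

(32, 41)

tangent at (29, 1): λ = (3·29² + 46)/(2·1) ≡ 25/2. 2⁻¹ ≡ 27 (mod 53), so λ ≡ 25·27 ≡ 39.
  x = λ² - 29 - 29 = 1521 - 58 ≡ 32; y = λ·(29 - 32) - 1 ≡ 41. → (32, 41)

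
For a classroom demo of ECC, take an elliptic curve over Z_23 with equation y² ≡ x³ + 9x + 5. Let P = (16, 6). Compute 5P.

(4, 6)

Double-and-add on 5 = (101)₂. Start with P = (16, 6) for the leading 1-bit.
double: tangent at (16, 6): λ = (3·16² + 9)/(2·6) ≡ 18/12. 12⁻¹ ≡ 2 (mod 23), so λ ≡ 18·2 ≡ 13.
  x = λ² - 16 - 16 = 169 - 32 ≡ 22; y = λ·(16 - 22) - 6 ≡ 8. → (22, 8)
double: tangent at (22, 8): λ = (3·22² + 9)/(2·8) ≡ 12/16. 16⁻¹ ≡ 13 (mod 23) since 16·13 = 208 ≡ 1, so λ ≡ 12·13 ≡ 18.
  x = λ² - 22 - 22 = 324 - 44 ≡ 4; y = λ·(22 - 4) - 8 ≡ 17. → (4, 17)
add P: (4, 17) + (16, 6). λ = (6 - 17)/(16 - 4) ≡ 12/12 mod 23. 12⁻¹ ≡ 2 (mod 23), so λ ≡ 1.
  x = λ² - 4 - 16 = 1 - 20 ≡ 4; y = λ·(4 - 4) - 17 ≡ 6. → (4, 6)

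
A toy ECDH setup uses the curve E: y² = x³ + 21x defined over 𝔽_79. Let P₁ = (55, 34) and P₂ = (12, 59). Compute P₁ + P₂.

(55, 34) + (12, 59). λ = (59 - 34)/(12 - 55) ≡ 25/36 mod 79. 36⁻¹ ≡ 11 (mod 79), so λ ≡ 38.
  x = λ² - 55 - 12 = 1444 - 67 ≡ 34; y = λ·(55 - 34) - 34 ≡ 53. → (34, 53)

(34, 53)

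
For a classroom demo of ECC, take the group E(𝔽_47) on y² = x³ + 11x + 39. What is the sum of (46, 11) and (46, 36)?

The two points share x = 46 and their y-coordinates satisfy 11 + 36 ≡ 0 (mod 47), so they are inverses. Their sum is O.

O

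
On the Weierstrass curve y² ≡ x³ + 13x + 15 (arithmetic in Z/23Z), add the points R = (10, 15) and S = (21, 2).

(10, 15) + (21, 2). λ = (2 - 15)/(21 - 10) ≡ 10/11 mod 23. 11⁻¹ ≡ 21 (mod 23) since 11·21 = 231 ≡ 1, so λ ≡ 3.
  x = λ² - 10 - 21 = 9 - 31 ≡ 1; y = λ·(10 - 1) - 15 ≡ 12. → (1, 12)

(1, 12)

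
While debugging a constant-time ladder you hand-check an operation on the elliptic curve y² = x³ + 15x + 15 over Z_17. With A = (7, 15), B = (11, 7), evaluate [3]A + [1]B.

(11, 7)

First 3A:
Repeated addition: build up to 3A.
2A: tangent at (7, 15): λ = (3·7² + 15)/(2·15) ≡ 9/13. 13⁻¹ ≡ 4 (mod 17), so λ ≡ 9·4 ≡ 2.
  x = λ² - 7 - 7 = 4 - 14 ≡ 7; y = λ·(7 - 7) - 15 ≡ 2. → (7, 2)
3A: (7, 2) + (7, 15): same x and y₁ ≡ -y₂, so the sum is 𝒪.
3A = 𝒪.
Finally 3A + B:
𝒪 + (11, 7) = (11, 7) (identity).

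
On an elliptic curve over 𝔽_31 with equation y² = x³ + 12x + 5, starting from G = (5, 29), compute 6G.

(13, 23)

Repeated addition: build up to 6G.
2G: tangent at (5, 29): λ = (3·5² + 12)/(2·29) ≡ 25/27. 27⁻¹ ≡ 23 (mod 31), so λ ≡ 25·23 ≡ 17.
  x = λ² - 5 - 5 = 289 - 10 ≡ 0; y = λ·(5 - 0) - 29 ≡ 25. → (0, 25)
3G: (0, 25) + (5, 29). λ = (29 - 25)/(5 - 0) ≡ 4/5 mod 31. 5⁻¹ ≡ 25 (mod 31), so λ ≡ 7.
  x = λ² - 0 - 5 = 49 - 5 ≡ 13; y = λ·(0 - 13) - 25 ≡ 8. → (13, 8)
4G: (13, 8) + (5, 29). λ = (29 - 8)/(5 - 13) ≡ 21/23 mod 31. 23⁻¹ ≡ 27 (mod 31), so λ ≡ 9.
  x = λ² - 13 - 5 = 81 - 18 ≡ 1; y = λ·(13 - 1) - 8 ≡ 7. → (1, 7)
5G: (1, 7) + (5, 29). λ = (29 - 7)/(5 - 1) ≡ 22/4 mod 31. 4⁻¹ ≡ 8 (mod 31), so λ ≡ 21.
  x = λ² - 1 - 5 = 441 - 6 ≡ 1; y = λ·(1 - 1) - 7 ≡ 24. → (1, 24)
6G: (1, 24) + (5, 29). λ = (29 - 24)/(5 - 1) ≡ 5/4 mod 31. 4⁻¹ ≡ 8 (mod 31) since 4·8 = 32 ≡ 1, so λ ≡ 9.
  x = λ² - 1 - 5 = 81 - 6 ≡ 13; y = λ·(1 - 13) - 24 ≡ 23. → (13, 23)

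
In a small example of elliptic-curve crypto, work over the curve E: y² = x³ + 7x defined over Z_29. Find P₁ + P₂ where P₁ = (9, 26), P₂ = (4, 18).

(0, 0)

(9, 26) + (4, 18). λ = (18 - 26)/(4 - 9) ≡ 21/24 mod 29. 24⁻¹ ≡ 23 (mod 29) since 24·23 = 552 ≡ 1, so λ ≡ 19.
  x = λ² - 9 - 4 = 361 - 13 ≡ 0; y = λ·(9 - 0) - 26 ≡ 0. → (0, 0)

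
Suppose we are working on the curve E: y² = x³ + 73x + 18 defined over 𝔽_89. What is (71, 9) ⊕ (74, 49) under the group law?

(13, 82)

(71, 9) + (74, 49). λ = (49 - 9)/(74 - 71) ≡ 40/3 mod 89. 3⁻¹ ≡ 30 (mod 89), so λ ≡ 43.
  x = λ² - 71 - 74 = 1849 - 145 ≡ 13; y = λ·(71 - 13) - 9 ≡ 82. → (13, 82)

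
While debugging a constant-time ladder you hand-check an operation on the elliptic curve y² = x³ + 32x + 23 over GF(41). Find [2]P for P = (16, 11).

(0, 8)

tangent at (16, 11): λ = (3·16² + 32)/(2·11) ≡ 21/22. 22⁻¹ ≡ 28 (mod 41) since 22·28 = 616 ≡ 1, so λ ≡ 21·28 ≡ 14.
  x = λ² - 16 - 16 = 196 - 32 ≡ 0; y = λ·(16 - 0) - 11 ≡ 8. → (0, 8)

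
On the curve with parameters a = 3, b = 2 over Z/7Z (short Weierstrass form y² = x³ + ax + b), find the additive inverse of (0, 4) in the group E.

-(0, 4) = (0, -4 mod 7) = (0, 3).

(0, 3)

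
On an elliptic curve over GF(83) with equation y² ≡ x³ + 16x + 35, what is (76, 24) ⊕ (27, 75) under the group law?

(76, 24) + (27, 75). λ = (75 - 24)/(27 - 76) ≡ 51/34 mod 83. 34⁻¹ ≡ 22 (mod 83), so λ ≡ 43.
  x = λ² - 76 - 27 = 1849 - 103 ≡ 3; y = λ·(76 - 3) - 24 ≡ 44. → (3, 44)

(3, 44)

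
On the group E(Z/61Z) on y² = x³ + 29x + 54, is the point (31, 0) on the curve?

y² = 0² ≡ 0; x³ + 29x + 54 = 30744 ≡ 0 (mod 61). 0 = 0.

yes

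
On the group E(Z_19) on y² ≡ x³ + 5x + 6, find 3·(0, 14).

(6, 9)

Write P = (0, 14).
Repeated addition: build up to 3P.
2P: tangent at (0, 14): λ = (3·0² + 5)/(2·14) ≡ 5/9. 9⁻¹ ≡ 17 (mod 19) since 9·17 = 153 ≡ 1, so λ ≡ 5·17 ≡ 9.
  x = λ² - 0 - 0 = 81 - 0 ≡ 5; y = λ·(0 - 5) - 14 ≡ 17. → (5, 17)
3P: (5, 17) + (0, 14). λ = (14 - 17)/(0 - 5) ≡ 16/14 mod 19. 14⁻¹ ≡ 15 (mod 19) since 14·15 = 210 ≡ 1, so λ ≡ 12.
  x = λ² - 5 - 0 = 144 - 5 ≡ 6; y = λ·(5 - 6) - 17 ≡ 9. → (6, 9)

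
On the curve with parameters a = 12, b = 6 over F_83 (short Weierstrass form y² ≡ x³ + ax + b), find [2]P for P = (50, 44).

(27, 33)

tangent at (50, 44): λ = (3·50² + 12)/(2·44) ≡ 42/5. 5⁻¹ ≡ 50 (mod 83), so λ ≡ 42·50 ≡ 25.
  x = λ² - 50 - 50 = 625 - 100 ≡ 27; y = λ·(50 - 27) - 44 ≡ 33. → (27, 33)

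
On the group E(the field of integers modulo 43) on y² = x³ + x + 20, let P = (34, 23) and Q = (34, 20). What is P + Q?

O

The two points share x = 34 and their y-coordinates satisfy 23 + 20 ≡ 0 (mod 43), so they are inverses. Their sum is O.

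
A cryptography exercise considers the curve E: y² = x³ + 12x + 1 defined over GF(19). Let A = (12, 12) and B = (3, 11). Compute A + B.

(8, 18)

(12, 12) + (3, 11). λ = (11 - 12)/(3 - 12) ≡ 18/10 mod 19. 10⁻¹ ≡ 2 (mod 19), so λ ≡ 17.
  x = λ² - 12 - 3 = 289 - 15 ≡ 8; y = λ·(12 - 8) - 12 ≡ 18. → (8, 18)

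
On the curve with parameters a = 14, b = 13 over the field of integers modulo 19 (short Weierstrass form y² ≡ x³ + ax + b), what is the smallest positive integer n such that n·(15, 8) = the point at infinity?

2P: tangent at (15, 8): λ = (3·15² + 14)/(2·8) ≡ 5/16. 16⁻¹ ≡ 6 (mod 19), so λ ≡ 5·6 ≡ 11.
  x = λ² - 15 - 15 = 121 - 30 ≡ 15; y = λ·(15 - 15) - 8 ≡ 11. → (15, 11)
3P: (15, 11) + (15, 8): same x and y₁ ≡ -y₂, so the sum is the point at infinity.
3P = the point at infinity, so the order is 3.

3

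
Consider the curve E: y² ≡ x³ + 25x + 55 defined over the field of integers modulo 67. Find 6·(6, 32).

O

Write P = (6, 32).
Double-and-add on 6 = (110)₂. Start with P = (6, 32) for the leading 1-bit.
double: tangent at (6, 32): λ = (3·6² + 25)/(2·32) ≡ 66/64. 64⁻¹ ≡ 22 (mod 67) since 64·22 = 1408 ≡ 1, so λ ≡ 66·22 ≡ 45.
  x = λ² - 6 - 6 = 2025 - 12 ≡ 3; y = λ·(6 - 3) - 32 ≡ 36. → (3, 36)
add P: (3, 36) + (6, 32). λ = (32 - 36)/(6 - 3) ≡ 63/3 mod 67. 3⁻¹ ≡ 45 (mod 67), so λ ≡ 21.
  x = λ² - 3 - 6 = 441 - 9 ≡ 30; y = λ·(3 - 30) - 36 ≡ 0. → (30, 0)
double: (30, 0) + (30, 0): same x and y₁ ≡ -y₂, so the sum is O.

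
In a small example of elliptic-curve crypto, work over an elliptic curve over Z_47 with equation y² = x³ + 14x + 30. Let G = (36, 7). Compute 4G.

Repeated addition: build up to 4G.
2G: tangent at (36, 7): λ = (3·36² + 14)/(2·7) ≡ 1/14. 14⁻¹ ≡ 37 (mod 47), so λ ≡ 1·37 ≡ 37.
  x = λ² - 36 - 36 = 1369 - 72 ≡ 28; y = λ·(36 - 28) - 7 ≡ 7. → (28, 7)
3G: (28, 7) + (36, 7). λ = (7 - 7)/(36 - 28) ≡ 0/8 mod 47. 8⁻¹ ≡ 6 (mod 47), so λ ≡ 0.
  x = λ² - 28 - 36 = 0 - 64 ≡ 30; y = λ·(28 - 30) - 7 ≡ 40. → (30, 40)
4G: (30, 40) + (36, 7). λ = (7 - 40)/(36 - 30) ≡ 14/6 mod 47. 6⁻¹ ≡ 8 (mod 47) since 6·8 = 48 ≡ 1, so λ ≡ 18.
  x = λ² - 30 - 36 = 324 - 66 ≡ 23; y = λ·(30 - 23) - 40 ≡ 39. → (23, 39)

(23, 39)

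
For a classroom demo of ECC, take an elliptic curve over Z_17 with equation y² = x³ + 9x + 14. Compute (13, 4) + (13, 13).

O

The two points share x = 13 and their y-coordinates satisfy 4 + 13 ≡ 0 (mod 17), so they are inverses. Their sum is 𝒪.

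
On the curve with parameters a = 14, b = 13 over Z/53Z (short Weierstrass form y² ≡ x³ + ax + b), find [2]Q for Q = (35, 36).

tangent at (35, 36): λ = (3·35² + 14)/(2·36) ≡ 32/19. 19⁻¹ ≡ 14 (mod 53) since 19·14 = 266 ≡ 1, so λ ≡ 32·14 ≡ 24.
  x = λ² - 35 - 35 = 576 - 70 ≡ 29; y = λ·(35 - 29) - 36 ≡ 2. → (29, 2)

(29, 2)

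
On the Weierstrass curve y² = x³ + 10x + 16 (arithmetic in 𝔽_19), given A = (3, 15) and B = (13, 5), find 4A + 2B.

First 4A:
Repeated addition: build up to 4A.
2A: tangent at (3, 15): λ = (3·3² + 10)/(2·15) ≡ 18/11. 11⁻¹ ≡ 7 (mod 19), so λ ≡ 18·7 ≡ 12.
  x = λ² - 3 - 3 = 144 - 6 ≡ 5; y = λ·(3 - 5) - 15 ≡ 18. → (5, 18)
3A: (5, 18) + (3, 15). λ = (15 - 18)/(3 - 5) ≡ 16/17 mod 19. 17⁻¹ ≡ 9 (mod 19) since 17·9 = 153 ≡ 1, so λ ≡ 11.
  x = λ² - 5 - 3 = 121 - 8 ≡ 18; y = λ·(5 - 18) - 18 ≡ 10. → (18, 10)
4A: (18, 10) + (3, 15). λ = (15 - 10)/(3 - 18) ≡ 5/4 mod 19. 4⁻¹ ≡ 5 (mod 19) since 4·5 = 20 ≡ 1, so λ ≡ 6.
  x = λ² - 18 - 3 = 36 - 21 ≡ 15; y = λ·(18 - 15) - 10 ≡ 8. → (15, 8)
4A = (15, 8).
Next 2B:
Repeated addition: build up to 2B.
2B: tangent at (13, 5): λ = (3·13² + 10)/(2·5) ≡ 4/10. 10⁻¹ ≡ 2 (mod 19), so λ ≡ 4·2 ≡ 8.
  x = λ² - 13 - 13 = 64 - 26 ≡ 0; y = λ·(13 - 0) - 5 ≡ 4. → (0, 4)
2B = (0, 4).
Finally 4A + 2B:
(15, 8) + (0, 4). λ = (4 - 8)/(0 - 15) ≡ 15/4 mod 19. 4⁻¹ ≡ 5 (mod 19), so λ ≡ 18.
  x = λ² - 15 - 0 = 324 - 15 ≡ 5; y = λ·(15 - 5) - 8 ≡ 1. → (5, 1)

(5, 1)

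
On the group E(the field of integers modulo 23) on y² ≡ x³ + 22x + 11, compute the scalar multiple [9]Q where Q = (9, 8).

Double-and-add on 9 = (1001)₂. Start with Q = (9, 8) for the leading 1-bit.
double: tangent at (9, 8): λ = (3·9² + 22)/(2·8) ≡ 12/16. 16⁻¹ ≡ 13 (mod 23) since 16·13 = 208 ≡ 1, so λ ≡ 12·13 ≡ 18.
  x = λ² - 9 - 9 = 324 - 18 ≡ 7; y = λ·(9 - 7) - 8 ≡ 5. → (7, 5)
double: tangent at (7, 5): λ = (3·7² + 22)/(2·5) ≡ 8/10. 10⁻¹ ≡ 7 (mod 23), so λ ≡ 8·7 ≡ 10.
  x = λ² - 7 - 7 = 100 - 14 ≡ 17; y = λ·(7 - 17) - 5 ≡ 10. → (17, 10)
double: tangent at (17, 10): λ = (3·17² + 22)/(2·10) ≡ 15/20. 20⁻¹ ≡ 15 (mod 23) since 20·15 = 300 ≡ 1, so λ ≡ 15·15 ≡ 18.
  x = λ² - 17 - 17 = 324 - 34 ≡ 14; y = λ·(17 - 14) - 10 ≡ 21. → (14, 21)
add Q: (14, 21) + (9, 8). λ = (8 - 21)/(9 - 14) ≡ 10/18 mod 23. 18⁻¹ ≡ 9 (mod 23), so λ ≡ 21.
  x = λ² - 14 - 9 = 441 - 23 ≡ 4; y = λ·(14 - 4) - 21 ≡ 5. → (4, 5)

(4, 5)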